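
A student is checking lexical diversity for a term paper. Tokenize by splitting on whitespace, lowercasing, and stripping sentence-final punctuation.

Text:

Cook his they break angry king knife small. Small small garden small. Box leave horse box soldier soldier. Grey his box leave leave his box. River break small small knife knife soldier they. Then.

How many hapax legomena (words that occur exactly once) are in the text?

Frequencies: small:6, box:4, his:3, knife:3, leave:3, soldier:3, they:2, break:2, cook:1, angry:1, king:1, garden:1, horse:1, grey:1, river:1, then:1
Hapax (freq=1): angry, cook, garden, grey, horse, king, river, then

8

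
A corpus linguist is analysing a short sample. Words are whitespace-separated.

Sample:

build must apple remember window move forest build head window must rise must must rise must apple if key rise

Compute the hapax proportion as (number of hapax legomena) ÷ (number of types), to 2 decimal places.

0.55

Frequencies: must:5, rise:3, build:2, apple:2, window:2, remember:1, move:1, forest:1, head:1, if:1, key:1
Hapax count = 6; type count = 11.
Ratio = 6 / 11 = 0.55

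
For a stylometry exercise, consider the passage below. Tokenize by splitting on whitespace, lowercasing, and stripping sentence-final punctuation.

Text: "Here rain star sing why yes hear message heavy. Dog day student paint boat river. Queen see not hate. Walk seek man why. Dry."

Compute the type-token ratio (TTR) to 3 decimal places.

0.958

N = 24 tokens, V = 23 types.
TTR = V / N = 23 / 24 = 0.958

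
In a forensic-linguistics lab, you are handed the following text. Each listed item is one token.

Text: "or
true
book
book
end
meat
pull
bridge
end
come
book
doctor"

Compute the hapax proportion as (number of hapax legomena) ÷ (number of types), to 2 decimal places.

Frequencies: book:3, end:2, or:1, true:1, meat:1, pull:1, bridge:1, come:1, doctor:1
Hapax count = 7; type count = 9.
Ratio = 7 / 9 = 0.78

0.78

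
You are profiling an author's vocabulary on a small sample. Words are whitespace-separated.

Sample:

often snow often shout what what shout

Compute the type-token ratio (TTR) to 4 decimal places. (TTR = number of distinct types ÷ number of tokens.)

0.5714

N = 7 tokens, V = 4 types.
TTR = V / N = 4 / 7 = 0.5714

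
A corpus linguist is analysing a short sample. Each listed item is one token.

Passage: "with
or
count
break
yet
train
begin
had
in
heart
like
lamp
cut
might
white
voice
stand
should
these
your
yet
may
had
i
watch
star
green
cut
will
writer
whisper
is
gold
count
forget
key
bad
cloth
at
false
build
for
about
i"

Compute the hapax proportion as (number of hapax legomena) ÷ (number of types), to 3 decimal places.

Frequencies: count:2, yet:2, had:2, cut:2, i:2, with:1, or:1, break:1, train:1, begin:1, in:1, heart:1, like:1, lamp:1, might:1, white:1, voice:1, stand:1, should:1, these:1, … (19 more, each freq 1)
Hapax count = 34; type count = 39.
Ratio = 34 / 39 = 0.872

0.872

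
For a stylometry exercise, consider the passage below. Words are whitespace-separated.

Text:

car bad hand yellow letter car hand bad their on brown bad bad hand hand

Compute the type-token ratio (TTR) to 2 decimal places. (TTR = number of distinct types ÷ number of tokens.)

0.53

N = 15 tokens, V = 8 types.
TTR = V / N = 8 / 15 = 0.53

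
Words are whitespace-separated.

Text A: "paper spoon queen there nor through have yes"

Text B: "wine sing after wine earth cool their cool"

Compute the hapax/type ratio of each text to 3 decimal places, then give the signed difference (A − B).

0.333

A: hapax=8, V=8, ratio=1.000
B: hapax=4, V=6, ratio=0.667
Difference = 1.000 − 0.667 = 0.333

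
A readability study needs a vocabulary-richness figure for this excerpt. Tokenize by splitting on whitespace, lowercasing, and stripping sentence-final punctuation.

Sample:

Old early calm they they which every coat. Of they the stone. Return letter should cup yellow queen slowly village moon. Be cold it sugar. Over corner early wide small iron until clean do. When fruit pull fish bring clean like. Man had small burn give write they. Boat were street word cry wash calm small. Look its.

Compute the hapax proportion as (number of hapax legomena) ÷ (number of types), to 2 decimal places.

Frequencies: they:4, small:3, early:2, calm:2, clean:2, old:1, which:1, every:1, coat:1, of:1, the:1, stone:1, return:1, letter:1, should:1, cup:1, yellow:1, queen:1, slowly:1, village:1, … (30 more, each freq 1)
Hapax count = 45; type count = 50.
Ratio = 45 / 50 = 0.90

0.90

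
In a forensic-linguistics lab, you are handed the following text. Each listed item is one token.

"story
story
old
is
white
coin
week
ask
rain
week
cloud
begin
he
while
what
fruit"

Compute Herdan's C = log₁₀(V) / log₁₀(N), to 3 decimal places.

0.952

N = 16, V = 14.
log₁₀(V) = 1.146128, log₁₀(N) = 1.204120
C = 1.146128 / 1.204120 = 0.952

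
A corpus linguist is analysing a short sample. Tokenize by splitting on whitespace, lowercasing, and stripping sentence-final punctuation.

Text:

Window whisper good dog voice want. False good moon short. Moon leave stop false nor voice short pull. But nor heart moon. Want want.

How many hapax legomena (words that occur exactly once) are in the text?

8

Frequencies: want:3, moon:3, good:2, voice:2, false:2, short:2, nor:2, window:1, whisper:1, dog:1, leave:1, stop:1, pull:1, but:1, heart:1
Hapax (freq=1): but, dog, heart, leave, pull, stop, whisper, window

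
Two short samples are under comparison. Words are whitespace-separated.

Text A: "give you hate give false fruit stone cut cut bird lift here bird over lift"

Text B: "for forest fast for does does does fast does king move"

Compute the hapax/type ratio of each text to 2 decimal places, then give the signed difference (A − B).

A: hapax=7, V=11, ratio=0.64
B: hapax=3, V=6, ratio=0.50
Difference = 0.64 − 0.50 = 0.14

0.14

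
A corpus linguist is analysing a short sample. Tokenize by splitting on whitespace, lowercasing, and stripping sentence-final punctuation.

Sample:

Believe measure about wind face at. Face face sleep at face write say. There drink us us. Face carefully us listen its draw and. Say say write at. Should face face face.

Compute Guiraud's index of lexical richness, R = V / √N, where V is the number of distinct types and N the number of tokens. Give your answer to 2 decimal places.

3.18

N = 32, V = 18.
√N = 5.656854
R = 18 / 5.656854 = 3.18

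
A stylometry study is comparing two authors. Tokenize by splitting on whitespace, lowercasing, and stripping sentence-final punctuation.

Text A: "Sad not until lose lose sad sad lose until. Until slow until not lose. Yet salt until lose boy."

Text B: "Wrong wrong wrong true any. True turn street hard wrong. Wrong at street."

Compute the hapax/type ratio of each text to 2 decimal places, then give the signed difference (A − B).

-0.07

A: hapax=4, V=8, ratio=0.50
B: hapax=4, V=7, ratio=0.57
Difference = 0.50 − 0.57 = -0.07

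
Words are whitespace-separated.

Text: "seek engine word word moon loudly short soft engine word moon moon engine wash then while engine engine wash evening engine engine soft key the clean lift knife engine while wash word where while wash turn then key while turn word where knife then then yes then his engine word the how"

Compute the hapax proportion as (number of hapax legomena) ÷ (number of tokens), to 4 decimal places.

0.1731

Frequencies: engine:9, word:6, then:5, wash:4, while:4, moon:3, soft:2, key:2, the:2, knife:2, where:2, turn:2, seek:1, loudly:1, short:1, evening:1, clean:1, lift:1, yes:1, his:1, … (1 more, each freq 1)
Hapax count = 9; token count = 52.
Ratio = 9 / 52 = 0.1731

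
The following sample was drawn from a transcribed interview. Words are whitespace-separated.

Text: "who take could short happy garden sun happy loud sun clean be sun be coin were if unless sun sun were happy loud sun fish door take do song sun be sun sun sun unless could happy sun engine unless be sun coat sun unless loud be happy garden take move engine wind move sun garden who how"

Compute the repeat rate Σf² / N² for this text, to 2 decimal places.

0.10

Frequencies: sun:14, happy:5, be:5, unless:4, take:3, garden:3, loud:3, who:2, could:2, were:2, engine:2, move:2, short:1, clean:1, coin:1, if:1, fish:1, door:1, do:1, song:1, … (3 more, each freq 1)
Σf² = 320; N² = 3364
Repeat rate = 320 / 3364 = 0.10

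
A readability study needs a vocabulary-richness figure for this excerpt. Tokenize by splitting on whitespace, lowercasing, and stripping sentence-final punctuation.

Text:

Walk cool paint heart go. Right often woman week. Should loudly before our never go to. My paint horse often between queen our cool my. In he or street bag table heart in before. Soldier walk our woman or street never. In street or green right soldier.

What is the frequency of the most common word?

Frequencies: our:3, in:3, or:3, street:3, walk:2, cool:2, paint:2, heart:2, go:2, right:2, often:2, woman:2, before:2, never:2, my:2, soldier:2, week:1, should:1, loudly:1, to:1, … (7 more, each freq 1)
Most common: 'our' with frequency 3.

3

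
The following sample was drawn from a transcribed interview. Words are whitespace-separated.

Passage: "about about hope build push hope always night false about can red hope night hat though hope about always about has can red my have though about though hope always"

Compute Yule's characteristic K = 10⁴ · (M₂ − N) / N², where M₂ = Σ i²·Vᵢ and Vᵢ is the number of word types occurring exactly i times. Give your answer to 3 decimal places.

755.556

Frequencies: about:6, hope:5, always:3, though:3, night:2, can:2, red:2, build:1, push:1, false:1, hat:1, has:1, my:1, have:1
N = 30. Frequency spectrum: V_1=7, V_2=3, V_3=2, V_5=1, V_6=1
M₂ = 1²·7 + 2²·3 + 3²·2 + 5²·1 + 6²·1 = 98
K = 10000 × (98 − 30) / 30² = 755.556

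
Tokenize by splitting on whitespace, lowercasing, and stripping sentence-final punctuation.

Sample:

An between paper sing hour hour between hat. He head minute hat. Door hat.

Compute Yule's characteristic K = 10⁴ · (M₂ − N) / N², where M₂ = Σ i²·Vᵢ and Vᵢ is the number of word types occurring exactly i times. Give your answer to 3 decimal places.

510.204

Frequencies: hat:3, between:2, hour:2, an:1, paper:1, sing:1, he:1, head:1, minute:1, door:1
N = 14. Frequency spectrum: V_1=7, V_2=2, V_3=1
M₂ = 1²·7 + 2²·2 + 3²·1 = 24
K = 10000 × (24 − 14) / 14² = 510.204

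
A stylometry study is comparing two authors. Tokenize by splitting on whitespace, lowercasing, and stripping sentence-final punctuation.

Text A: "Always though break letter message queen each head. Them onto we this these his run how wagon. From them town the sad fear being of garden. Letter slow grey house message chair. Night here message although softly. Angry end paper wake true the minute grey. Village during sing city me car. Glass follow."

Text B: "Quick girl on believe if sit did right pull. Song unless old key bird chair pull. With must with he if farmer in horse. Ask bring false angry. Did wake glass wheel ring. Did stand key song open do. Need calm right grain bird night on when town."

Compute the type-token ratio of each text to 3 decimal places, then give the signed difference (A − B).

0.095

TTR(A) = 47/53 = 0.887
TTR(B) = 38/48 = 0.792
Difference = 0.887 − 0.792 = 0.095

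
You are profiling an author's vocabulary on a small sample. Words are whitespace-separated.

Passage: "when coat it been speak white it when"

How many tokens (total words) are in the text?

8

Tokens: when, coat, it, been, speak, white, it, when
N = 8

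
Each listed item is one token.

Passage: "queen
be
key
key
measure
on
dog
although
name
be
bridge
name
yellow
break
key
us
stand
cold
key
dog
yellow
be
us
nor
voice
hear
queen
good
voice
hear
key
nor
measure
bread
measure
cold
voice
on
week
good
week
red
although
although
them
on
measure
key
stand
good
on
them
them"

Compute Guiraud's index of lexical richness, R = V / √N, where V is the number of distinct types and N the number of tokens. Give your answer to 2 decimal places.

3.02

N = 53, V = 22.
√N = 7.280110
R = 22 / 7.280110 = 3.02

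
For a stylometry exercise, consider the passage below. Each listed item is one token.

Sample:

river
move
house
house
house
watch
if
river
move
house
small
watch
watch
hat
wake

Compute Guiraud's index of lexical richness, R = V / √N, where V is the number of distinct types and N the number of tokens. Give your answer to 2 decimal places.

2.07

N = 15, V = 8.
√N = 3.872983
R = 8 / 3.872983 = 2.07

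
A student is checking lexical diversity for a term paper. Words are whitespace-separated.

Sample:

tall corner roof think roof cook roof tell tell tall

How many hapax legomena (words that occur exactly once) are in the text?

3

Frequencies: roof:3, tall:2, tell:2, corner:1, think:1, cook:1
Hapax (freq=1): cook, corner, think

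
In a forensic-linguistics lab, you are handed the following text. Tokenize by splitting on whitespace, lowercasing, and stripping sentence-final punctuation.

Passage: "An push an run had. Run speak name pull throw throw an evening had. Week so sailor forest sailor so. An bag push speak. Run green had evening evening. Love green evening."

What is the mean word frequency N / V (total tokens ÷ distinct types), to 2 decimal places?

2.00

N = 32 tokens, V = 16 types.
Mean frequency = N / V = 32 / 16 = 2.00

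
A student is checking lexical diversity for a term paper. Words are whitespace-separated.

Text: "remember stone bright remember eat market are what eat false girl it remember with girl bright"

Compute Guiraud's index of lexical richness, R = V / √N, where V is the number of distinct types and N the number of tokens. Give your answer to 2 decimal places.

2.75

N = 16, V = 11.
√N = 4.000000
R = 11 / 4.000000 = 2.75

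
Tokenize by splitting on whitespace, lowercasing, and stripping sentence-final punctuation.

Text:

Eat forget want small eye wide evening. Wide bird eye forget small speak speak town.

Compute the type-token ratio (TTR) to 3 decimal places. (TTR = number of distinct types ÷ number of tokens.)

N = 15 tokens, V = 10 types.
TTR = V / N = 10 / 15 = 0.667

0.667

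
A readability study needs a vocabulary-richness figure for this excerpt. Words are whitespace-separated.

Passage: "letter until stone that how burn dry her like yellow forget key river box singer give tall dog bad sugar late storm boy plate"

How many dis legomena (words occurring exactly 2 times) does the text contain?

Frequencies: letter:1, until:1, stone:1, that:1, how:1, burn:1, dry:1, her:1, like:1, yellow:1, forget:1, key:1, river:1, box:1, singer:1, give:1, tall:1, dog:1, bad:1, sugar:1, … (4 more, each freq 1)
Words with frequency 2: (none)

0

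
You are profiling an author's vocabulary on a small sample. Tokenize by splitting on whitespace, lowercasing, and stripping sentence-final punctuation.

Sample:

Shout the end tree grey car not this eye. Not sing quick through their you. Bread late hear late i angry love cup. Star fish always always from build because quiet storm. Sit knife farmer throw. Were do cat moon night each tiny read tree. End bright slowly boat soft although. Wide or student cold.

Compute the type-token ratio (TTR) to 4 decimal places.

N = 55 tokens, V = 50 types.
TTR = V / N = 50 / 55 = 0.9091

0.9091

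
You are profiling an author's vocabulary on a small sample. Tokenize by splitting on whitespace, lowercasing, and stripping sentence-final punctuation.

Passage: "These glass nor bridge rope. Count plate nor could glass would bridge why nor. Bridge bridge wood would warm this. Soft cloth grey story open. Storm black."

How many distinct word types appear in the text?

Distinct types: {black, bridge, cloth, could, count, glass, grey, nor, open, plate, rope, soft, storm, story, these, this, warm, why, wood, would}
V = 20

20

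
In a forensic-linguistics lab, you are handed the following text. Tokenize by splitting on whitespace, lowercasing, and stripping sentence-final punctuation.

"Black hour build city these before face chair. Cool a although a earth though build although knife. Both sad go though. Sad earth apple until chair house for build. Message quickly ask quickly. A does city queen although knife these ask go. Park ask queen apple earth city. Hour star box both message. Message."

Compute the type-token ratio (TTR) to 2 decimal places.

N = 54 tokens, V = 29 types.
TTR = V / N = 29 / 54 = 0.54

0.54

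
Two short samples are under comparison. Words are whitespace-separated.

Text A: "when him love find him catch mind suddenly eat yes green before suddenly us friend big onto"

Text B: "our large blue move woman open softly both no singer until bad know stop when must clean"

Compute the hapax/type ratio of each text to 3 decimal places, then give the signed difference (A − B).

A: hapax=13, V=15, ratio=0.867
B: hapax=17, V=17, ratio=1.000
Difference = 0.867 − 1.000 = -0.133

-0.133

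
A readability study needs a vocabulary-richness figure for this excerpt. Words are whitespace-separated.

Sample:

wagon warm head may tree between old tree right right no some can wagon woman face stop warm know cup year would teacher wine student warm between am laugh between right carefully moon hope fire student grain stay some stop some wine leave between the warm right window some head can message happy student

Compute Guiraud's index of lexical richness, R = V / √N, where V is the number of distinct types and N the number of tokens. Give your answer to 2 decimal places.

N = 54, V = 34.
√N = 7.348469
R = 34 / 7.348469 = 4.63

4.63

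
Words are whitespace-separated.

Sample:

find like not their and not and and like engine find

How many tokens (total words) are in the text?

Tokens: find, like, not, their, and, not, and, and, like, engine, find
N = 11

11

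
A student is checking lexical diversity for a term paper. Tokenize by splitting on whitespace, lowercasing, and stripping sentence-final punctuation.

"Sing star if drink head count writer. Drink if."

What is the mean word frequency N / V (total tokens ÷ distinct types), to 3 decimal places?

1.286

N = 9 tokens, V = 7 types.
Mean frequency = N / V = 9 / 7 = 1.286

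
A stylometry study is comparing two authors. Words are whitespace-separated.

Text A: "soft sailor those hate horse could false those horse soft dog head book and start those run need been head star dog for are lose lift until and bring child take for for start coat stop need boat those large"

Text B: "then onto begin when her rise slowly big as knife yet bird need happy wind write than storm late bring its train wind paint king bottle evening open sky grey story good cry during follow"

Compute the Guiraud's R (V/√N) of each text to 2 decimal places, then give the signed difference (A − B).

-1.32

A: V=28, N=40, R=4.43
B: V=34, N=35, R=5.75
Difference = 4.43 − 5.75 = -1.32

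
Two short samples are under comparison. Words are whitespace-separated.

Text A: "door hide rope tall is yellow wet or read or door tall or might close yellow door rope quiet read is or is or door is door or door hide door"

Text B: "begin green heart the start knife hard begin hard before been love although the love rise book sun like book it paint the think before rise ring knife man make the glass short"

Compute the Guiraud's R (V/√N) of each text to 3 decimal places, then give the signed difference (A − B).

A: V=12, N=31, R=2.155
B: V=23, N=33, R=4.004
Difference = 2.155 − 4.004 = -1.849

-1.849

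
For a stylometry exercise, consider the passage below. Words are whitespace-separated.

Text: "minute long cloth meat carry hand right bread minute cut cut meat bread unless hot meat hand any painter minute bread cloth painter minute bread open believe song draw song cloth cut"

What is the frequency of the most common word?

4

Frequencies: minute:4, bread:4, cloth:3, meat:3, cut:3, hand:2, painter:2, song:2, long:1, carry:1, right:1, unless:1, hot:1, any:1, open:1, believe:1, draw:1
Most common: 'minute' with frequency 4.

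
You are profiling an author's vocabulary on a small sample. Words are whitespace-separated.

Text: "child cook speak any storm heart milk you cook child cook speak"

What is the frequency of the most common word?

Frequencies: cook:3, child:2, speak:2, any:1, storm:1, heart:1, milk:1, you:1
Most common: 'cook' with frequency 3.

3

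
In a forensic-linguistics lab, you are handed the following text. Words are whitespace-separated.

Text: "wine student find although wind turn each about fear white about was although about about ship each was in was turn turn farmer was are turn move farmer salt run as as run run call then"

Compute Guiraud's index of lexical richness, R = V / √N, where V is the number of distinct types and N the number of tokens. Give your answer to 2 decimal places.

N = 36, V = 21.
√N = 6.000000
R = 21 / 6.000000 = 3.50

3.50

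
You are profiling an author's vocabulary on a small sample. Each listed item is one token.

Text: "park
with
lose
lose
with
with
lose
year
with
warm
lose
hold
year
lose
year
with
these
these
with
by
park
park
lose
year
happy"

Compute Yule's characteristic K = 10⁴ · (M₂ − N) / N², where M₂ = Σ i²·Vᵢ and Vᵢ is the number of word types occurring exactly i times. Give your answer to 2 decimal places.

1280.00

Frequencies: with:6, lose:6, year:4, park:3, these:2, warm:1, hold:1, by:1, happy:1
N = 25. Frequency spectrum: V_1=4, V_2=1, V_3=1, V_4=1, V_6=2
M₂ = 1²·4 + 2²·1 + 3²·1 + 4²·1 + 6²·2 = 105
K = 10000 × (105 − 25) / 25² = 1280.00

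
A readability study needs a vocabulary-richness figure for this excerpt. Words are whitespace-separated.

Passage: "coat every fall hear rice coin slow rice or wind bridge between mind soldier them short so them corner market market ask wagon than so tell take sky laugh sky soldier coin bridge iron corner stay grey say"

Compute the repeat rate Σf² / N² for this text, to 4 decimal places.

0.0388

Frequencies: rice:2, coin:2, bridge:2, soldier:2, them:2, so:2, corner:2, market:2, sky:2, coat:1, every:1, fall:1, hear:1, slow:1, or:1, wind:1, between:1, mind:1, short:1, ask:1, … (9 more, each freq 1)
Σf² = 56; N² = 1444
Repeat rate = 56 / 1444 = 0.0388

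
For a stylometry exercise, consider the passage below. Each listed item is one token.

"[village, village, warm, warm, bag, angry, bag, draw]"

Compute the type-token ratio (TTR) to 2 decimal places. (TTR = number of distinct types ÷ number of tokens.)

0.63

N = 8 tokens, V = 5 types.
TTR = V / N = 5 / 8 = 0.63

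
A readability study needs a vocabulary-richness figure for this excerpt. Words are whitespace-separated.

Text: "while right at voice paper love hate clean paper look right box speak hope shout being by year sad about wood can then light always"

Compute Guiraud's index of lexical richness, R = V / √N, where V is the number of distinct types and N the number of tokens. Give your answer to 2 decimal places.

4.60

N = 25, V = 23.
√N = 5.000000
R = 23 / 5.000000 = 4.60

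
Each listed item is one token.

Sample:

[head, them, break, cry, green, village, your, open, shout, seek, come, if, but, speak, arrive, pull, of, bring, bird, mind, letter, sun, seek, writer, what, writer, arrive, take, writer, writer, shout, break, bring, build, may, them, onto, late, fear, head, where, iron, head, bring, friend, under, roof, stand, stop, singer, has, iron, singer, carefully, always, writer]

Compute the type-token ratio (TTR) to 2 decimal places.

N = 56 tokens, V = 41 types.
TTR = V / N = 41 / 56 = 0.73

0.73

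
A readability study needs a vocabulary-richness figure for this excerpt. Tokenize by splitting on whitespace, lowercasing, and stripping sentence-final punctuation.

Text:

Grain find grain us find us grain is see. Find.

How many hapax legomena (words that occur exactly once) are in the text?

Frequencies: grain:3, find:3, us:2, is:1, see:1
Hapax (freq=1): is, see

2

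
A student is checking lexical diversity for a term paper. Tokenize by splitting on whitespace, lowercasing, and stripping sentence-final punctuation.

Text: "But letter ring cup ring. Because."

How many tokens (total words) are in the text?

6

Tokens: but, letter, ring, cup, ring, because
N = 6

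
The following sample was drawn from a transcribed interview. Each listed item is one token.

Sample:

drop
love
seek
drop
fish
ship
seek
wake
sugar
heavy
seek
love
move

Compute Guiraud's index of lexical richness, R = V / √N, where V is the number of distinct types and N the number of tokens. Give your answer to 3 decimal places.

N = 13, V = 9.
√N = 3.605551
R = 9 / 3.605551 = 2.496

2.496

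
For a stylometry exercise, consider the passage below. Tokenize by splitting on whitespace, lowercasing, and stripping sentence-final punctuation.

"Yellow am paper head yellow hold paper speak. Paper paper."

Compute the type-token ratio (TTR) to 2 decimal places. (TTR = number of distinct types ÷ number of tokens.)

N = 10 tokens, V = 6 types.
TTR = V / N = 6 / 10 = 0.60

0.60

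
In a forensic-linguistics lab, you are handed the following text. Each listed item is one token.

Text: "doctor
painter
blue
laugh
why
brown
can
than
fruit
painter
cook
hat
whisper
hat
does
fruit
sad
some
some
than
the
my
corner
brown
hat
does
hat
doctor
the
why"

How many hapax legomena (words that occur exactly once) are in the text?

8

Frequencies: hat:4, doctor:2, painter:2, why:2, brown:2, than:2, fruit:2, does:2, some:2, the:2, blue:1, laugh:1, can:1, cook:1, whisper:1, sad:1, my:1, corner:1
Hapax (freq=1): blue, can, cook, corner, laugh, my, sad, whisper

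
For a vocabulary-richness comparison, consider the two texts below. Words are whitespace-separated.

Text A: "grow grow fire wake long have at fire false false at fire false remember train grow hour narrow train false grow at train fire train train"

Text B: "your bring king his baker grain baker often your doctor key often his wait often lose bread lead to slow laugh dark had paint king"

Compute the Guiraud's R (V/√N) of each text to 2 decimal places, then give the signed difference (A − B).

-1.64

A: V=11, N=26, R=2.16
B: V=19, N=25, R=3.80
Difference = 2.16 − 3.80 = -1.64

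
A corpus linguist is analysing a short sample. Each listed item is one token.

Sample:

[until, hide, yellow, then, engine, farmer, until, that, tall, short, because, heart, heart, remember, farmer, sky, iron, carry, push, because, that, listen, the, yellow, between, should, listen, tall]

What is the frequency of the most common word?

2

Frequencies: until:2, yellow:2, farmer:2, that:2, tall:2, because:2, heart:2, listen:2, hide:1, then:1, engine:1, short:1, remember:1, sky:1, iron:1, carry:1, push:1, the:1, between:1, should:1
Most common: 'until' with frequency 2.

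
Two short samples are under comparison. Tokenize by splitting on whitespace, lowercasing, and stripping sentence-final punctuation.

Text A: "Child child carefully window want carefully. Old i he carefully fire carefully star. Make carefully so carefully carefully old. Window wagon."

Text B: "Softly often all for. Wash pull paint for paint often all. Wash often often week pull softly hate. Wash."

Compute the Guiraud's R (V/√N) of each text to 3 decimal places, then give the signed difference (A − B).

0.554

A: V=12, N=21, R=2.619
B: V=9, N=19, R=2.065
Difference = 2.619 − 2.065 = 0.554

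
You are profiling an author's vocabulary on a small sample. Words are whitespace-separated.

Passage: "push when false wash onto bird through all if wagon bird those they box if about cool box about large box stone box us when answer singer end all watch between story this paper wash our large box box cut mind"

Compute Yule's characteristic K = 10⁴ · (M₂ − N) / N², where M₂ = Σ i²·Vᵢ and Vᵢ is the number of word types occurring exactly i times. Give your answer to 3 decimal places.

Frequencies: box:6, when:2, wash:2, bird:2, all:2, if:2, about:2, large:2, push:1, false:1, onto:1, through:1, wagon:1, those:1, they:1, cool:1, stone:1, us:1, answer:1, singer:1, … (9 more, each freq 1)
N = 41. Frequency spectrum: V_1=21, V_2=7, V_6=1
M₂ = 1²·21 + 2²·7 + 6²·1 = 85
K = 10000 × (85 − 41) / 41² = 261.749

261.749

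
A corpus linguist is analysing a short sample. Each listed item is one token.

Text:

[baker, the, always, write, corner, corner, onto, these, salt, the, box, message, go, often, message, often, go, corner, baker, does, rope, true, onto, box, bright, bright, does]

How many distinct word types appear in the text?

Distinct types: {always, baker, box, bright, corner, does, go, message, often, onto, rope, salt, the, these, true, write}
V = 16

16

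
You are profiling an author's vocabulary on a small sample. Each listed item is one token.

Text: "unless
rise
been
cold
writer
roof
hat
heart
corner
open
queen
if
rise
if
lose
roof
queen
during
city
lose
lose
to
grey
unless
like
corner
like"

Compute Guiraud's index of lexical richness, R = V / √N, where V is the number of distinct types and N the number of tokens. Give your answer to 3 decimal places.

N = 27, V = 18.
√N = 5.196152
R = 18 / 5.196152 = 3.464

3.464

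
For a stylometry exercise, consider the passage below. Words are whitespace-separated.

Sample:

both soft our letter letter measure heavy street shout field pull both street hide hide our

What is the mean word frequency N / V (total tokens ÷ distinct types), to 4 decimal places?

N = 16 tokens, V = 11 types.
Mean frequency = N / V = 16 / 11 = 1.4545

1.4545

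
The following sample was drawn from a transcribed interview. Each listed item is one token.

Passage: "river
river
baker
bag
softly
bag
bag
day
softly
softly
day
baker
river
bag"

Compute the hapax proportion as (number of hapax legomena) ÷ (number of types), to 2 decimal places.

0.00

Frequencies: bag:4, river:3, softly:3, baker:2, day:2
Hapax count = 0; type count = 5.
Ratio = 0 / 5 = 0.00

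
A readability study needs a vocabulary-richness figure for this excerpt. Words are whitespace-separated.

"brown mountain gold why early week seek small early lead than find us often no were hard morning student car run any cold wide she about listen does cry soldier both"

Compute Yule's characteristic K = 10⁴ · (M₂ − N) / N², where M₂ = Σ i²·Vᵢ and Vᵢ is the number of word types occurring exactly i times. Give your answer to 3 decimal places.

Frequencies: early:2, brown:1, mountain:1, gold:1, why:1, week:1, seek:1, small:1, lead:1, than:1, find:1, us:1, often:1, no:1, were:1, hard:1, morning:1, student:1, car:1, run:1, … (10 more, each freq 1)
N = 31. Frequency spectrum: V_1=29, V_2=1
M₂ = 1²·29 + 2²·1 = 33
K = 10000 × (33 − 31) / 31² = 20.812

20.812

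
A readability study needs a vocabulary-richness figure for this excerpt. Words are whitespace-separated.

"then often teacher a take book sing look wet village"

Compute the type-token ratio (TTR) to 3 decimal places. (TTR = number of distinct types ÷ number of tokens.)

1.000

N = 10 tokens, V = 10 types.
TTR = V / N = 10 / 10 = 1.000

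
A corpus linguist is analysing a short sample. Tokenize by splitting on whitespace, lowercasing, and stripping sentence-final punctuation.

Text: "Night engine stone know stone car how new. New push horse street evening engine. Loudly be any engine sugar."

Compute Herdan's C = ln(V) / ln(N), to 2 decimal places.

0.92

N = 19, V = 15.
ln(V) = 2.708050, ln(N) = 2.944439
C = 2.708050 / 2.944439 = 0.92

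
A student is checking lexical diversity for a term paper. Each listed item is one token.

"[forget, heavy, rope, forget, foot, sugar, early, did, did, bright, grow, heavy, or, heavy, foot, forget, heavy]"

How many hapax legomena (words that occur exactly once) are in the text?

6

Frequencies: heavy:4, forget:3, foot:2, did:2, rope:1, sugar:1, early:1, bright:1, grow:1, or:1
Hapax (freq=1): bright, early, grow, or, rope, sugar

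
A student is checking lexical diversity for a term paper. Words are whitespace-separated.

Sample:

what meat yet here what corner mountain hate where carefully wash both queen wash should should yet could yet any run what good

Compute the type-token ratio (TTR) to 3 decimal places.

0.739

N = 23 tokens, V = 17 types.
TTR = V / N = 17 / 23 = 0.739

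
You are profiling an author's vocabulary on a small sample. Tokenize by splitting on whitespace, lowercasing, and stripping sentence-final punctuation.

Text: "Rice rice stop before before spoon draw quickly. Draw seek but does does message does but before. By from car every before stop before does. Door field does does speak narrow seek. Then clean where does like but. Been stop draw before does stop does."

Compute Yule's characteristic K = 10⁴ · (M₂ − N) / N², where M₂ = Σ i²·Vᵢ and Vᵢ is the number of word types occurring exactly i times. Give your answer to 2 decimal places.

641.98

Frequencies: does:9, before:6, stop:4, draw:3, but:3, rice:2, seek:2, spoon:1, quickly:1, message:1, by:1, from:1, car:1, every:1, door:1, field:1, speak:1, narrow:1, then:1, clean:1, … (3 more, each freq 1)
N = 45. Frequency spectrum: V_1=16, V_2=2, V_3=2, V_4=1, V_6=1, V_9=1
M₂ = 1²·16 + 2²·2 + 3²·2 + 4²·1 + 6²·1 + 9²·1 = 175
K = 10000 × (175 − 45) / 45² = 641.98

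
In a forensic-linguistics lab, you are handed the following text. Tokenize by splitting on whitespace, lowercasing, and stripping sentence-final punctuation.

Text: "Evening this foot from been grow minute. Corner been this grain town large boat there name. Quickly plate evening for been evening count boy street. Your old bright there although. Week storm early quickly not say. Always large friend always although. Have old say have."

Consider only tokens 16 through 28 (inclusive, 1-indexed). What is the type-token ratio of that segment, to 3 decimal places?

0.923

Segment tokens 16–28: name, quickly, plate, evening, for, been, evening, count, boy, street, your, old, bright
Segment N = 13, segment V = 12.
TTR = 12 / 13 = 0.923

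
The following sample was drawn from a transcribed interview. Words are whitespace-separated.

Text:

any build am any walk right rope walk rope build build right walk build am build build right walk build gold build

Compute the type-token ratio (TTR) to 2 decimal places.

0.32

N = 22 tokens, V = 7 types.
TTR = V / N = 7 / 22 = 0.32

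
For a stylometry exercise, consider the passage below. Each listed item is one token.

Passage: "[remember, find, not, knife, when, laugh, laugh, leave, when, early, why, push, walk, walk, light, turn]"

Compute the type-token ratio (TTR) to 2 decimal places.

N = 16 tokens, V = 13 types.
TTR = V / N = 13 / 16 = 0.81

0.81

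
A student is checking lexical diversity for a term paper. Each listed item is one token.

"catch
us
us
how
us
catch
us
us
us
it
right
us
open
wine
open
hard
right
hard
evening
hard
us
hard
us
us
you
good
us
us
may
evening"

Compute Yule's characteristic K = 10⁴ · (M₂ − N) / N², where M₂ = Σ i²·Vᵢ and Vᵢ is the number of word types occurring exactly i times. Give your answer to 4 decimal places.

Frequencies: us:12, hard:4, catch:2, right:2, open:2, evening:2, how:1, it:1, wine:1, you:1, good:1, may:1
N = 30. Frequency spectrum: V_1=6, V_2=4, V_4=1, V_12=1
M₂ = 1²·6 + 2²·4 + 4²·1 + 12²·1 = 182
K = 10000 × (182 − 30) / 30² = 1688.8889

1688.8889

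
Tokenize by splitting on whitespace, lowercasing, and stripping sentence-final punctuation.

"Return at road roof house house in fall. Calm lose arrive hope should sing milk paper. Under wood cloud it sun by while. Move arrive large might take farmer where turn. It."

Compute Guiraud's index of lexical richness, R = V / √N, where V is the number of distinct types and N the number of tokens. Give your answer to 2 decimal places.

5.13

N = 32, V = 29.
√N = 5.656854
R = 29 / 5.656854 = 5.13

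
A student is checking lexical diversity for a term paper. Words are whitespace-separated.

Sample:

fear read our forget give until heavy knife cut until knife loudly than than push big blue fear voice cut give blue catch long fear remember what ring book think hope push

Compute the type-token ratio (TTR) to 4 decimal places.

N = 32 tokens, V = 23 types.
TTR = V / N = 23 / 32 = 0.7188

0.7188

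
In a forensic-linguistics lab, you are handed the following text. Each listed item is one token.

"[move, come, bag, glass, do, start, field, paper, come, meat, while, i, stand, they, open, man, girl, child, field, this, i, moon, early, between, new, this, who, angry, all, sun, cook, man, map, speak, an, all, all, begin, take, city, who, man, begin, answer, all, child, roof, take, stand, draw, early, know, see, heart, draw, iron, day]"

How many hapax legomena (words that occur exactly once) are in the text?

28

Frequencies: all:4, man:3, come:2, field:2, i:2, stand:2, child:2, this:2, early:2, who:2, begin:2, take:2, draw:2, move:1, bag:1, glass:1, do:1, start:1, paper:1, meat:1, … (21 more, each freq 1)
Hapax (freq=1): an, angry, answer, bag, between, city, cook, day, do, girl, glass, heart, iron, know, map, meat, moon, move, new, open, paper, roof, see, speak, start, sun, they, while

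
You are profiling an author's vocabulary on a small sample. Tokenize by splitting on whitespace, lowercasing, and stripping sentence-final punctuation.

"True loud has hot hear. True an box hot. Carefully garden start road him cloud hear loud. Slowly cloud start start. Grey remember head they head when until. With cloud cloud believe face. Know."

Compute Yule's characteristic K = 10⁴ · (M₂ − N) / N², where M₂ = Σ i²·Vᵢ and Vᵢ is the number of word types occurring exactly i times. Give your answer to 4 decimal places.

Frequencies: cloud:4, start:3, true:2, loud:2, hot:2, hear:2, head:2, has:1, an:1, box:1, carefully:1, garden:1, road:1, him:1, slowly:1, grey:1, remember:1, they:1, when:1, until:1, … (4 more, each freq 1)
N = 34. Frequency spectrum: V_1=17, V_2=5, V_3=1, V_4=1
M₂ = 1²·17 + 2²·5 + 3²·1 + 4²·1 = 62
K = 10000 × (62 − 34) / 34² = 242.2145

242.2145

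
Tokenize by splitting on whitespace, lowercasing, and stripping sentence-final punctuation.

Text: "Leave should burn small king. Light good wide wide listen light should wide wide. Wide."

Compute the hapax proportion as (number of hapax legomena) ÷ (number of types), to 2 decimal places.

0.67

Frequencies: wide:5, should:2, light:2, leave:1, burn:1, small:1, king:1, good:1, listen:1
Hapax count = 6; type count = 9.
Ratio = 6 / 9 = 0.67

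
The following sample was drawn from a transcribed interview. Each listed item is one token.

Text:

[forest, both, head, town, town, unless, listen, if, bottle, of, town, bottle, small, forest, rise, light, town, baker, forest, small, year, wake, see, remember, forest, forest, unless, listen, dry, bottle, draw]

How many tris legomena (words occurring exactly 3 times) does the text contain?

1

Frequencies: forest:5, town:4, bottle:3, unless:2, listen:2, small:2, both:1, head:1, if:1, of:1, rise:1, light:1, baker:1, year:1, wake:1, see:1, remember:1, dry:1, draw:1
Words with frequency 3: bottle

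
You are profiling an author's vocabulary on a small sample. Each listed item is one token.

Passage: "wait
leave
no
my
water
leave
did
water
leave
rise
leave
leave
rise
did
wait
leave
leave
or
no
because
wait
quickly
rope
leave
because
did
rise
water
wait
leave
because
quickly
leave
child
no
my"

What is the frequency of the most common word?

Frequencies: leave:10, wait:4, no:3, water:3, did:3, rise:3, because:3, my:2, quickly:2, or:1, rope:1, child:1
Most common: 'leave' with frequency 10.

10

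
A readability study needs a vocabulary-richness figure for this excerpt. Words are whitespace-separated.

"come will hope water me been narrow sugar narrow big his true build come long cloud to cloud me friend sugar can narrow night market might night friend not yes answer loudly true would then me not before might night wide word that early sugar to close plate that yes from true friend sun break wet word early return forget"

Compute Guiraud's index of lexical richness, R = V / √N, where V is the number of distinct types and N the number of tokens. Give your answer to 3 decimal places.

N = 60, V = 39.
√N = 7.745967
R = 39 / 7.745967 = 5.035

5.035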